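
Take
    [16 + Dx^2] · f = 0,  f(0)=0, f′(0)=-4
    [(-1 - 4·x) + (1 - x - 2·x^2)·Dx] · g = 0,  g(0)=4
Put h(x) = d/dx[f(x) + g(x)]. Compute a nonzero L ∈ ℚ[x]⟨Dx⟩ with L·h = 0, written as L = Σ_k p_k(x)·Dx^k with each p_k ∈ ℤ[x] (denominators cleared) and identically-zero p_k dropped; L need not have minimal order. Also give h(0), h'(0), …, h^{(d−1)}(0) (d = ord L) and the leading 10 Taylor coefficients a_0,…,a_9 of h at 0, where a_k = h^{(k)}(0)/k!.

f: a_k = 0, -4, 0, 32/3, 0, -128/15, 0, 1024/315, 0, -2048/2835, …
g: a_k = 4, 4, 12, 20, 44, 84, 172, 340, 684, 1364, …
L₀ := lclm(L_f,L_g); ord L₀ ≤ 2+1.
h₀' ⇒ L via d/dx closure of L₀.
L = (2880 + 9600·x + 20736·x^2 + 7680·x^3 + 15360·x^4 + 18432·x^5 + 12288·x^6) + (-368 - 1040·x + 2400·x^2 + 2048·x^3 - 2560·x^4 + 1536·x^5 + 7168·x^6 + 4096·x^7)·Dx + (180 + 600·x + 1296·x^2 + 480·x^3 + 960·x^4 + 1152·x^5 + 768·x^6)·Dx^2 + (-23 - 65·x + 150·x^2 + 128·x^3 - 160·x^4 + 96·x^5 + 448·x^6 + 256·x^7)·Dx^3  (order 3).
h: a_k = 0, 24, 92, 176, 1132/3, 1032, 108124/45, 5472, 3864892/315, 27320, …
ICs: h(0) = 0, h′(0) = 24, h′′(0) = 184.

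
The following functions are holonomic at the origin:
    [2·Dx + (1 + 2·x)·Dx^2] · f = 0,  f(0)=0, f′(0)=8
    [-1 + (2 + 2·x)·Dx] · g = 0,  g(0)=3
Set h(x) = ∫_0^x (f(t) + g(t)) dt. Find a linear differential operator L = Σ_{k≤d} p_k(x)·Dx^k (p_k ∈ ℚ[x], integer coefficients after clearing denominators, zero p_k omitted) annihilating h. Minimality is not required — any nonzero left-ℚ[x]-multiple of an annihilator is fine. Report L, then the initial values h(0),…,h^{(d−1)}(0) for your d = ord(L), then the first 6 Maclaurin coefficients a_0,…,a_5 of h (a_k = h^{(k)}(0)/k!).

f: a_k = 0, 8, -8, 32/3, -16, 128/5, …
g: a_k = 3, 3/2, -3/8, 3/16, -15/128, 21/256, …
Sum ⇒ L₀ = lclm(L_f,L_g) in ℚ(x)⟨Dx⟩.
h=∫h₀ ⇒ L = L₀·Dx.
L = (10 + 4·x)·Dx^2 + (29 + 52·x + 20·x^2)·Dx^3 + (6 + 22·x + 24·x^2 + 8·x^3)·Dx^4  (order 4).
h: a_k = 0, 3, 19/4, -67/24, 521/192, -2063/640, …
ICs: h(0) = 0, h′(0) = 3, h′′(0) = 19/2, h′′′(0) = -67/4.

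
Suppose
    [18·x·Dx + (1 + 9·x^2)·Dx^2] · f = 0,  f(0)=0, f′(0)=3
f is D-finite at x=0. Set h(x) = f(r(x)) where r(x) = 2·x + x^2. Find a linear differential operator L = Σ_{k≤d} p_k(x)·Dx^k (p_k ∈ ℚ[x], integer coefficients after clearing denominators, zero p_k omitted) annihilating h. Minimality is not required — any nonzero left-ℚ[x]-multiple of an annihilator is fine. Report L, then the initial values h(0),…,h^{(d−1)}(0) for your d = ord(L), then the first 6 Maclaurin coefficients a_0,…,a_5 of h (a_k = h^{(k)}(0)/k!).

L = (-1 + 72·x + 144·x^2 + 108·x^3 + 27·x^4)·Dx + (1 + x + 36·x^2 + 72·x^3 + 45·x^4 + 9·x^5)·Dx^2  (order 2).
h: a_k = 0, 6, 3, -72, -108, 7506/5, …
ICs: h(0) = 0, h′(0) = 6.

f: a_k = 0, 3, 0, -9, 0, 243/5, …
Change of var in L_f (x↦r) gives L₀.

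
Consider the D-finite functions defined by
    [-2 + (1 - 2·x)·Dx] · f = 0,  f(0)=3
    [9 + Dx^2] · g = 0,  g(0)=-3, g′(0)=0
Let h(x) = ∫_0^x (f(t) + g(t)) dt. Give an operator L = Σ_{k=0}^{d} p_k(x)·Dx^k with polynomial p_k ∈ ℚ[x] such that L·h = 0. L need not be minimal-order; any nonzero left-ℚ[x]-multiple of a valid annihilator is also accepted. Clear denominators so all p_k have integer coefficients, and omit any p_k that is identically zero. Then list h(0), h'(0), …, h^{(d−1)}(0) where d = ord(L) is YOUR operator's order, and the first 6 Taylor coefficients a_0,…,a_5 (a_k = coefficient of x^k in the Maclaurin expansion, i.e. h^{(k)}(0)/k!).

L = (594 - 648·x + 648·x^2)·Dx + (-153 + 630·x - 972·x^2 + 648·x^3)·Dx^2 + (66 - 72·x + 72·x^2)·Dx^3 + (-17 + 70·x - 108·x^2 + 72·x^3)·Dx^4  (order 4).
h: a_k = 0, 0, 3, 17/2, 6, 303/40, …
ICs: h(0) = 0, h′(0) = 0, h′′(0) = 6, h′′′(0) = 51.

f: a_k = 3, 6, 12, 24, 48, 96, …
g: a_k = -3, 0, 27/2, 0, -81/8, 0, …
f+g: L₀ = lclm(L_f,L_g), ord ≤ 1+2.
h=∫h₀ ⇒ L = L₀·Dx.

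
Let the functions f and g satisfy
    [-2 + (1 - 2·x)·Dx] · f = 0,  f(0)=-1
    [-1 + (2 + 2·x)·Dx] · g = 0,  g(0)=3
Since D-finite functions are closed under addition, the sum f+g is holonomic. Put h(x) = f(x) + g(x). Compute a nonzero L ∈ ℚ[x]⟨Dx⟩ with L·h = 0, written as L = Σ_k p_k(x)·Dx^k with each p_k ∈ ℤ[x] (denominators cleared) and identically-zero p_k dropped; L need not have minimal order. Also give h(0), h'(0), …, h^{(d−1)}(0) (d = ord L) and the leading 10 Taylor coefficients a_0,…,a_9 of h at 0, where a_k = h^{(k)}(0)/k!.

f: a_k = -1, -2, -4, -8, -16, -32, -64, -128, -256, -512, …
g: a_k = 3, 3/2, -3/8, 3/16, -15/128, 21/256, -63/1024, 99/2048, -1287/32768, 2145/65536, …
Sum ⇒ L₀ = lclm(L_f,L_g) in ℚ(x)⟨Dx⟩.
L = (-6 - 4·x) + (11 + 20·x + 12·x^2)·Dx + (-2 - 2·x + 8·x^2 + 8·x^3)·Dx^2  (order 2).
h: a_k = 2, -1/2, -35/8, -125/16, -2063/128, -8171/256, -65599/1024, -262045/2048, -8389895/32768, -33552287/65536, …
ICs: h(0) = 2, h′(0) = -1/2.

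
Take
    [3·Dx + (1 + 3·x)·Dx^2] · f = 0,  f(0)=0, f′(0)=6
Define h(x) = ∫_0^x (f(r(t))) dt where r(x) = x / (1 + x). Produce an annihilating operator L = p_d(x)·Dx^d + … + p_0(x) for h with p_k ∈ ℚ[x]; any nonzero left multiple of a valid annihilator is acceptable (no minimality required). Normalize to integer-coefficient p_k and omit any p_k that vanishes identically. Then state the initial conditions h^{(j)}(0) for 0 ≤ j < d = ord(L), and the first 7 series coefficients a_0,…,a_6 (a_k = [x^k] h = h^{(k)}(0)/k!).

L = (5 + 8·x)·Dx^2 + (1 + 5·x + 4·x^2)·Dx^3  (order 3).
h: a_k = 0, 0, 3, -5, 21/2, -51/2, 341/5, …
ICs: h(0) = 0, h′(0) = 0, h′′(0) = 6.

f: a_k = 0, 6, -9, 18, -81/2, 486/5, -243, …
f∘r: x↦r, Dx↦Dx/r' in L_f ⇒ L₀.
∫: right-multiply L₀ by Dx.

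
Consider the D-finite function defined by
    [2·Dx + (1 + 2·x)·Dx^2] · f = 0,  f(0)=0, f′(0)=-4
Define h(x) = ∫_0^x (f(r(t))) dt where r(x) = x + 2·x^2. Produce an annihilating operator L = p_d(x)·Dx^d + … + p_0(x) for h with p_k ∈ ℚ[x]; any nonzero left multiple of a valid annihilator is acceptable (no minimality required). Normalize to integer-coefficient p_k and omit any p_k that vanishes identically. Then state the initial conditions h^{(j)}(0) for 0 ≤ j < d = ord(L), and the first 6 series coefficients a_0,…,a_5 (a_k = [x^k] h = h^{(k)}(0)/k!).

L = (-2 + 8·x + 16·x^2)·Dx^2 + (1 + 6·x + 12·x^2 + 16·x^3)·Dx^3  (order 3).
h: a_k = 0, 0, -2, -4/3, 8/3, -8/5, …
ICs: h(0) = 0, h′(0) = 0, h′′(0) = -4.

f: a_k = 0, -4, 4, -16/3, 8, -64/5, …
Change of var in L_f (x↦r) gives L₀.
Integrate: L := L₀·Dx.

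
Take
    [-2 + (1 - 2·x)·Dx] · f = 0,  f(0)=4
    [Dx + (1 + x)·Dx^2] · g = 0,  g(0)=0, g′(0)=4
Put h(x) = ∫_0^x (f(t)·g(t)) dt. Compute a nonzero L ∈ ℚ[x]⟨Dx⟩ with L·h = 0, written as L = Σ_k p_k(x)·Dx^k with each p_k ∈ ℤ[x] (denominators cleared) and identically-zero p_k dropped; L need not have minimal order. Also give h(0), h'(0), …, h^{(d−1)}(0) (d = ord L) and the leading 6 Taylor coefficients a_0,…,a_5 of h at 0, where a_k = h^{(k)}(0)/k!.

L = 2·Dx + (3 + 6·x)·Dx^2 + (-1 + x + 2·x^2)·Dx^3  (order 3).
h: a_k = 0, 0, 8, 8, 40/3, 308/15, …
ICs: h(0) = 0, h′(0) = 0, h′′(0) = 16.

f: a_k = 4, 8, 16, 32, 64, 128, …
g: a_k = 0, 4, -2, 4/3, -1, 4/5, …
h₀=f·g: eliminate ⇒ L₀, order ≤ 1·2.
∫: right-multiply L₀ by Dx.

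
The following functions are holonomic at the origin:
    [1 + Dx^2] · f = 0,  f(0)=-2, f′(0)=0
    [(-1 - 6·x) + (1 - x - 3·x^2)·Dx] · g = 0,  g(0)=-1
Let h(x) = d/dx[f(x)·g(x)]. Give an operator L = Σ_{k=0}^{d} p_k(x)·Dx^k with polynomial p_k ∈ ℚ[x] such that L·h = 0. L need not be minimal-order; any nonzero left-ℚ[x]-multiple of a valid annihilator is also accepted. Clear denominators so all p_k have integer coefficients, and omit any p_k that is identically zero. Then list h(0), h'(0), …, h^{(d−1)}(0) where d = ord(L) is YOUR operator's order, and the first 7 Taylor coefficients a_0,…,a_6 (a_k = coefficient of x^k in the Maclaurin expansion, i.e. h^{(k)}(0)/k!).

f: a_k = -2, 0, 1, 0, -1/12, 0, 1/360, …
g: a_k = -1, -1, -4, -7, -19, -40, -97, …
Sym-product of L_f,L_g gives L₀ (≤ ord 2).
Differentiate: ansatz ord ≤ ord L₀ ⇒ L.
L = (83 - 2·x - 5·x^2 + 6·x^3 + 9·x^4) + (16 + 98·x + 18·x^2 + 36·x^3)·Dx + (-5 + 4·x + 13·x^2 + 6·x^3 + 9·x^4)·Dx^2  (order 2).
h: a_k = 2, 14, 39, 409/3, 4385/12, 63119/60, 994343/360, …
ICs: h(0) = 2, h′(0) = 14.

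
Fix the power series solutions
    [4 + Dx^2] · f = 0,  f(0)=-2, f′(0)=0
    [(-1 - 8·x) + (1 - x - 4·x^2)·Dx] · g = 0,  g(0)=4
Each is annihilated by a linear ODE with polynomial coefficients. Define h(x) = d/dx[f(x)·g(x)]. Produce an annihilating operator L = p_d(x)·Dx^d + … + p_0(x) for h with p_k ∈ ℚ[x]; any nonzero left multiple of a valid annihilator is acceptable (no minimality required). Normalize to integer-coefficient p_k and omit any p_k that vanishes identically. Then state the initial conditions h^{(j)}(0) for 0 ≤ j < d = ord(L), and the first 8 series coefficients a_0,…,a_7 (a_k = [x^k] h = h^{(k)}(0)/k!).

L = (18 - 8·x - 28·x^2 + 32·x^3 + 64·x^4) + (4 + 34·x + 24·x^2 + 64·x^3)·Dx + (-1 + x^2 + 8·x^3 + 16·x^4)·Dx^2  (order 2).
h: a_k = -8, -48, -168, -1888/3, -5720/3, -90896/15, -798616/45, -5523136/105, …
ICs: h(0) = -8, h′(0) = -48.

f: a_k = -2, 0, 4, 0, -4/3, 0, 8/45, 0, …
g: a_k = 4, 4, 20, 36, 116, 260, 724, 1764, …
f·g: L₀ = L_f ⊗_s L_g, ord ≤ 2·1.
h=h₀': d/dx-closure on L₀ ⇒ L.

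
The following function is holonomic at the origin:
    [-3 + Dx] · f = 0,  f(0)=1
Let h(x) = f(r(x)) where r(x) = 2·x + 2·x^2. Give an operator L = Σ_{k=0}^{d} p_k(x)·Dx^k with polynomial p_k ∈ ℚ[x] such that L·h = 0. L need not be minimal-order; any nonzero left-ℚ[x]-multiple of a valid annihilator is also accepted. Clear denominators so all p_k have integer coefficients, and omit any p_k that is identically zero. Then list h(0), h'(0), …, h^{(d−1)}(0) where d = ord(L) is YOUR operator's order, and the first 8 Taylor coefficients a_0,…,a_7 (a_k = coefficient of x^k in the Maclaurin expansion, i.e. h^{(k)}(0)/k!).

f: a_k = 1, 3, 9/2, 9/2, 27/8, 81/40, 81/80, 243/560, …
f∘r: x↦r, Dx↦Dx/r' in L_f ⇒ L₀.
L = (-6 - 12·x) + Dx  (order 1).
h: a_k = 1, 6, 24, 72, 180, 1944/5, 3744/5, 45792/35, …
ICs: h(0) = 1.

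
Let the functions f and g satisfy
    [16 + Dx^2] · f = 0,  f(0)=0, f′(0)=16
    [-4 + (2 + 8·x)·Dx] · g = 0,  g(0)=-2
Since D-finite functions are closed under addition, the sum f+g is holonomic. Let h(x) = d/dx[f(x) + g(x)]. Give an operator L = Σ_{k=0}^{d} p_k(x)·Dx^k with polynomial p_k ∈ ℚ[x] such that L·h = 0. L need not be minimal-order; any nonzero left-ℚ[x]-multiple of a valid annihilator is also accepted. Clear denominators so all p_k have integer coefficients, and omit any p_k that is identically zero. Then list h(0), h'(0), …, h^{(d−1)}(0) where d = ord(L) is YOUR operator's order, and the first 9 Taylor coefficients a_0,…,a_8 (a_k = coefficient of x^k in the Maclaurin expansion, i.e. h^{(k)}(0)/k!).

L = (-608 - 1024·x - 2048·x^2) + (-112 - 960·x - 3072·x^2 - 4096·x^3)·Dx + (-38 - 64·x - 128·x^2)·Dx^2 + (-7 - 60·x - 192·x^2 - 256·x^3)·Dx^3  (order 3).
h: a_k = 12, 8, -152, 80, -328/3, 1008, -170416/45, 13728, -16208008/315, …
ICs: h(0) = 12, h′(0) = 8, h′′(0) = -304.

f: a_k = 0, 16, 0, -128/3, 0, 512/15, 0, -4096/315, 0, …
g: a_k = -2, -4, 4, -8, 20, -56, 168, -528, 1716, …
L₀ := lclm(L_f,L_g); ord L₀ ≤ 2+1.
Derive L from L₀ (diff closure).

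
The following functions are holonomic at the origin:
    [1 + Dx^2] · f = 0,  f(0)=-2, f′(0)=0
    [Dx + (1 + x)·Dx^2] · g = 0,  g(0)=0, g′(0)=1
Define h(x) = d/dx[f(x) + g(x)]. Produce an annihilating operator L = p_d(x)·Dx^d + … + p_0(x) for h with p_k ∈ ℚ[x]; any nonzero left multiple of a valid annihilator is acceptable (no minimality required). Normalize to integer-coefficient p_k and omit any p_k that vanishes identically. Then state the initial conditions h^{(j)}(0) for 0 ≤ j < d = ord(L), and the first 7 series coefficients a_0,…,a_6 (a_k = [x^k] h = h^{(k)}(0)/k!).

L = (7 + 2·x + x^2) + (3 + 5·x + 3·x^2 + x^3)·Dx + (7 + 2·x + x^2)·Dx^2 + (3 + 5·x + 3·x^2 + x^3)·Dx^3  (order 3).
h: a_k = 1, 1, 1, -4/3, 1, -59/60, 1, …
ICs: h(0) = 1, h′(0) = 1, h′′(0) = 2.

f: a_k = -2, 0, 1, 0, -1/12, 0, 1/360, …
g: a_k = 0, 1, -1/2, 1/3, -1/4, 1/5, -1/6, …
f+g: L₀ = lclm(L_f,L_g), ord ≤ 2+2.
Derive L from L₀ (diff closure).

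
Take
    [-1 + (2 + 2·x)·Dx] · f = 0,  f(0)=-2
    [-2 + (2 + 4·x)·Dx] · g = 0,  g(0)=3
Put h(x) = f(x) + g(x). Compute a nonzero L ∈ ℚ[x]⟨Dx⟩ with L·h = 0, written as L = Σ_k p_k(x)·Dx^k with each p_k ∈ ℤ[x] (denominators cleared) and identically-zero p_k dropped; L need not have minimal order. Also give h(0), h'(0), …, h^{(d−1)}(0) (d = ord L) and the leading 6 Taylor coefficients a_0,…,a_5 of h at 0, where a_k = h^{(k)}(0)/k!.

L = -1 + (3 + 4·x)·Dx + (2 + 6·x + 4·x^2)·Dx^2  (order 2).
h: a_k = 1, 2, -5/4, 11/8, -115/64, 329/128, …
ICs: h(0) = 1, h′(0) = 2.

f: a_k = -2, -1, 1/4, -1/8, 5/64, -7/128, …
g: a_k = 3, 3, -3/2, 3/2, -15/8, 21/8, …
L₀ := lclm(L_f,L_g); ord L₀ ≤ 1+1.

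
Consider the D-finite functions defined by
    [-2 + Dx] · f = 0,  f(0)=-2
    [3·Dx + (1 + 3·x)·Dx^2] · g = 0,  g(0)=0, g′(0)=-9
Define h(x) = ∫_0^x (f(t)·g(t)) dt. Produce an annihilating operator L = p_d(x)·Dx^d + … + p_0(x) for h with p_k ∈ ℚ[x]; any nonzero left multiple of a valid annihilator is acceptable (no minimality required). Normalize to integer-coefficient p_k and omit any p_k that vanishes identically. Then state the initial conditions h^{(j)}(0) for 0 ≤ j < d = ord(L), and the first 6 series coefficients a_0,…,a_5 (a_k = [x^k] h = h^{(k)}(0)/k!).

f: a_k = -2, -4, -4, -8/3, -4/3, -8/15, …
g: a_k = 0, -9, 27/2, -27, 243/4, -729/5, …
h₀=f·g: eliminate ⇒ L₀, order ≤ 1·2.
h=∫h₀ ⇒ L = L₀·Dx.
L = (-2 + 12·x)·Dx + (-1 - 12·x)·Dx^2 + (1 + 3·x)·Dx^3  (order 3).
h: a_k = 0, 0, 9, 3, 9, -87/10, …
ICs: h(0) = 0, h′(0) = 0, h′′(0) = 18.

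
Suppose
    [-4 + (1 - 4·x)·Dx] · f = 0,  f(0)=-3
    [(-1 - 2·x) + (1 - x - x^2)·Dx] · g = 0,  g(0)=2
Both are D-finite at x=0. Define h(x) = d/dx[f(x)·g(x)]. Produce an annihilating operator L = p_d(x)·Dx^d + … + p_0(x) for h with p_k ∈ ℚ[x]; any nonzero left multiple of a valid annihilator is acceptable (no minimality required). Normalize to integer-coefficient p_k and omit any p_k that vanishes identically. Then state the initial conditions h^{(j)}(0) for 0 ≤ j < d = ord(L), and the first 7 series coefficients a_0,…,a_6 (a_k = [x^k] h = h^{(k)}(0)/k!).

L = (44 - 114·x - 66·x^2 + 192·x^3 + 192·x^4) + (-5 + 31·x - 33·x^2 - 62·x^3 + 60·x^4 + 48·x^5)·Dx  (order 1).
h: a_k = -30, -264, -1638, -8856, -44520, -214164, -1000314, …
ICs: h(0) = -30.

f: a_k = -3, -12, -48, -192, -768, -3072, -12288, …
g: a_k = 2, 2, 4, 6, 10, 16, 26, …
f·g: L₀ = L_f ⊗_s L_g, ord ≤ 1·1.
h₀' ⇒ L via d/dx closure of L₀.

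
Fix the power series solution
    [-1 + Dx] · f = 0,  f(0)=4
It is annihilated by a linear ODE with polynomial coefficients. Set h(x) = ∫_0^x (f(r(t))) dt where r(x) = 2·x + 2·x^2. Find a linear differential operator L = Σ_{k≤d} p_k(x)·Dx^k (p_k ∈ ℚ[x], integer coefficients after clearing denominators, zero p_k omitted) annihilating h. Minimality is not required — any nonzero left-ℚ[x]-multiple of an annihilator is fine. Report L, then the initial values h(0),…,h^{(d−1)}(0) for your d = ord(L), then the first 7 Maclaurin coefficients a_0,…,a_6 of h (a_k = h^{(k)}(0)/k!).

f: a_k = 4, 4, 2, 2/3, 1/6, 1/30, 1/180, …
L₀ from L_f via x↦r, Dx↦r'^{-1}Dx.
h=∫₀ˣh₀: take L = L₀·Dx.
L = (-2 - 4·x)·Dx + Dx^2  (order 2).
h: a_k = 0, 4, 4, 16/3, 16/3, 16/3, 208/45, …
ICs: h(0) = 0, h′(0) = 4.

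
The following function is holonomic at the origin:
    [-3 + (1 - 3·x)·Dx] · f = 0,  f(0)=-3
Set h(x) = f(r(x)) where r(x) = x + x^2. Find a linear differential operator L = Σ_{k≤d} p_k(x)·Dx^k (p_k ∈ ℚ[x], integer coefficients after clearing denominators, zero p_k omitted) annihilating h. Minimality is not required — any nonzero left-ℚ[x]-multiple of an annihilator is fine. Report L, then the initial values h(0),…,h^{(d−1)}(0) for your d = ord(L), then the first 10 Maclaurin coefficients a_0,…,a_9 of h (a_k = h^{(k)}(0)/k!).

L = (3 + 6·x) + (-1 + 3·x + 3·x^2)·Dx  (order 1).
h: a_k = -3, -9, -36, -135, -513, -1944, -7371, -27945, -105948, -401679, …
ICs: h(0) = -3.

f: a_k = -3, -9, -27, -81, -243, -729, -2187, -6561, -19683, -59049, …
h₀=f(r): pull back L_f along r ⇒ L₀.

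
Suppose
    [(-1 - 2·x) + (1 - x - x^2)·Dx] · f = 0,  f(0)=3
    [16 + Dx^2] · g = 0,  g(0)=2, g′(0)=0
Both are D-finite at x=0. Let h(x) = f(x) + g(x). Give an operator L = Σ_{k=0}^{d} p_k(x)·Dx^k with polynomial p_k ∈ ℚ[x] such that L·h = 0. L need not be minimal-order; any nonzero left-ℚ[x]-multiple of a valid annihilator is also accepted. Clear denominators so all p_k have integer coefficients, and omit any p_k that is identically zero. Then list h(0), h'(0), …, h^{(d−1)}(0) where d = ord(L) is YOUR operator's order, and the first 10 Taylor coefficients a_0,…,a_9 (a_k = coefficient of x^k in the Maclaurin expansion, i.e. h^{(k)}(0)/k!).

f: a_k = 3, 3, 6, 9, 15, 24, 39, 63, 102, 165, …
g: a_k = 2, 0, -16, 0, 64/3, 0, -512/45, 0, 1024/315, 0, …
L₀ := lclm(L_f,L_g); ord L₀ ≤ 1+2.
L = (272 + 384·x - 352·x^2 + 192·x^3 + 640·x^4 + 256·x^5) + (-160 + 368·x + 32·x^2 - 544·x^3 + 48·x^4 + 384·x^5 + 128·x^6)·Dx + (17 + 24·x - 22·x^2 + 12·x^3 + 40·x^4 + 16·x^5)·Dx^2 + (-10 + 23·x + 2·x^2 - 34·x^3 + 3·x^4 + 24·x^5 + 8·x^6)·Dx^3  (order 3).
h: a_k = 5, 3, -10, 9, 109/3, 24, 1243/45, 63, 33154/315, 165, …
ICs: h(0) = 5, h′(0) = 3, h′′(0) = -20.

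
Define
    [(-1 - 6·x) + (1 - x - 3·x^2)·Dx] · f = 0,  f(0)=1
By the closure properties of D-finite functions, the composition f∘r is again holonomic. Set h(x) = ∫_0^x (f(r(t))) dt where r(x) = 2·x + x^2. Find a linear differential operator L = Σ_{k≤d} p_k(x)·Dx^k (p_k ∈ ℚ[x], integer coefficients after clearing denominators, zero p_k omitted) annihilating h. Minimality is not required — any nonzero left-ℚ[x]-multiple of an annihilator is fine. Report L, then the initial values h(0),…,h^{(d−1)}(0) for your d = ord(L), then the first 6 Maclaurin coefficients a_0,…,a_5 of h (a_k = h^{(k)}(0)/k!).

L = (2 + 26·x + 36·x^2 + 12·x^3)·Dx + (-1 + 2·x + 13·x^2 + 12·x^3 + 3·x^4)·Dx^2  (order 2).
h: a_k = 0, 1, 1, 17/3, 18, 392/5, …
ICs: h(0) = 0, h′(0) = 1.

f: a_k = 1, 1, 4, 7, 19, 40, …
Change of var in L_f (x↦r) gives L₀.
Integrate: L := L₀·Dx.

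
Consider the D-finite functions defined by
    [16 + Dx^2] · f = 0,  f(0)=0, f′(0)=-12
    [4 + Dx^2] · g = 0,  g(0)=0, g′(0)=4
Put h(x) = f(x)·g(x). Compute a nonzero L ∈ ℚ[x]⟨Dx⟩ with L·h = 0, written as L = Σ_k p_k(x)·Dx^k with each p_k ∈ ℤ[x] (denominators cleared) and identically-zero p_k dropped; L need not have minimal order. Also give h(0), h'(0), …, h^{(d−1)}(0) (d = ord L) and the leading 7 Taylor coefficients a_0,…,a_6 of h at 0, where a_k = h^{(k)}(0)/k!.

f: a_k = 0, -12, 0, 32, 0, -128/5, 0, …
g: a_k = 0, 4, 0, -8/3, 0, 8/15, 0, …
f·g: L₀ = L_f ⊗_s L_g, ord ≤ 2·2.
L = 144 + 40·Dx^2 + Dx^4  (order 4).
h: a_k = 0, 0, -48, 0, 160, 0, -2912/15, …
ICs: h(0) = 0, h′(0) = 0, h′′(0) = -96, h′′′(0) = 0.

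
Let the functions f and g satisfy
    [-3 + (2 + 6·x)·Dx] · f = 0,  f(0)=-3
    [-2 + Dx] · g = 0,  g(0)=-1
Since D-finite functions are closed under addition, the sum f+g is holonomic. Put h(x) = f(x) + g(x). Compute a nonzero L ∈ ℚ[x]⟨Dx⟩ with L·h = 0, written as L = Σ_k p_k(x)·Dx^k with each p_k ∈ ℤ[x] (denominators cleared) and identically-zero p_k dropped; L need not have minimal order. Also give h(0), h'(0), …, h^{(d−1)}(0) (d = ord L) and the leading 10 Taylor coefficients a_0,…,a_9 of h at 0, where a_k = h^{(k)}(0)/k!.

L = (42 + 72·x) + (-25 - 96·x - 144·x^2)·Dx + (2 + 30·x + 72·x^2)·Dx^2  (order 2).
h: a_k = -4, -13/2, 11/8, -307/48, 3389/384, -77569/3840, 2062619/46080, -68217979/645120, 2659796669/10321920, -119694061369/185794560, …
ICs: h(0) = -4, h′(0) = -13/2.

f: a_k = -3, -9/2, 27/8, -81/16, 1215/128, -5103/256, 45927/1024, -216513/2048, 8444007/32768, -42220035/65536, …
g: a_k = -1, -2, -2, -4/3, -2/3, -4/15, -4/45, -8/315, -2/315, -4/2835, …
Weyl lclm of L_f,L_g ⇒ L₀ (ord ≤ 2).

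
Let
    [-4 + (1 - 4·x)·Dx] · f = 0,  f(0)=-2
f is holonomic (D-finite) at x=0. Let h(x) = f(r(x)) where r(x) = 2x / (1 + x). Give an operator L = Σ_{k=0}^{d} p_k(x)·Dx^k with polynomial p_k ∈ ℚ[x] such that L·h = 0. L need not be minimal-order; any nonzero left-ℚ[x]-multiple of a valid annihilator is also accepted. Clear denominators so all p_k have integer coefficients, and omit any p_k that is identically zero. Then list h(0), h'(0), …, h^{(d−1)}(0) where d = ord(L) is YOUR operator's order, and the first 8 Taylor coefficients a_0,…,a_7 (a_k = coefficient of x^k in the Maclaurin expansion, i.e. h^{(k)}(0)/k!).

f: a_k = -2, -8, -32, -128, -512, -2048, -8192, -32768, …
L₀ from L_f via x↦r, Dx↦r'^{-1}Dx.
L = 8 + (-1 + 6·x + 7·x^2)·Dx  (order 1).
h: a_k = -2, -16, -112, -784, -5488, -38416, -268912, -1882384, …
ICs: h(0) = -2.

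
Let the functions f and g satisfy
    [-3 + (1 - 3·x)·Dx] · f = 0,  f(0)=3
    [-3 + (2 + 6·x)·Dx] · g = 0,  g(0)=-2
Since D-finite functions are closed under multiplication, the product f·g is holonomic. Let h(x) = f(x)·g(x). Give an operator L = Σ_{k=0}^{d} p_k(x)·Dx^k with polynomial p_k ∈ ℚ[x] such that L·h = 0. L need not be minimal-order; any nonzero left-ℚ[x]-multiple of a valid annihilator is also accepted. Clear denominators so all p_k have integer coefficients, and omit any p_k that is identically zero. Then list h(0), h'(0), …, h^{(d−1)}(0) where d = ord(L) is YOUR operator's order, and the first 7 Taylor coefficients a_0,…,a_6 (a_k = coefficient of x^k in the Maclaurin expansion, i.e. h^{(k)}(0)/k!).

L = (9 + 9·x) + (-2 + 18·x^2)·Dx  (order 1).
h: a_k = -6, -27, -297/4, -1863/8, -43497/64, -266085/128, -3147093/512, …
ICs: h(0) = -6.

f: a_k = 3, 9, 27, 81, 243, 729, 2187, …
g: a_k = -2, -3, 9/4, -27/8, 405/64, -1701/128, 15309/512, …
Product ⇒ symmetric product L₀, ord ≤ 1.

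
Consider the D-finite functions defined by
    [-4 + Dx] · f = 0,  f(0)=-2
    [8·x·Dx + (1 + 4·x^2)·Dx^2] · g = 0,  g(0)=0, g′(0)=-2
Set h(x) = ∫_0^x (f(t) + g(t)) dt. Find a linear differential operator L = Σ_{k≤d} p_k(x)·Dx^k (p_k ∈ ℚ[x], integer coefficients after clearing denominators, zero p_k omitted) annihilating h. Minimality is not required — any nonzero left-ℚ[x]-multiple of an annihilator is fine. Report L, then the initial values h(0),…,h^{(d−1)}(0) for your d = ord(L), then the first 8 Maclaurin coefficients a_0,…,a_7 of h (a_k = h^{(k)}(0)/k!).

f: a_k = -2, -8, -16, -64/3, -64/3, -256/15, -512/45, -2048/315, …
g: a_k = 0, -2, 0, 8/3, 0, -32/5, 0, 128/7, …
L₀ := lclm(L_f,L_g); ord L₀ ≤ 1+2.
h=∫h₀ ⇒ L = L₀·Dx.
L = (8 - 32·x - 96·x^2 - 128·x^3)·Dx^2 + (-6 - 8·x^2 - 64·x^4)·Dx^3 + (1 + 2·x + 8·x^2 + 8·x^3 + 16·x^4)·Dx^4  (order 4).
h: a_k = 0, -2, -5, -16/3, -14/3, -64/15, -176/45, -512/315, …
ICs: h(0) = 0, h′(0) = -2, h′′(0) = -10, h′′′(0) = -32.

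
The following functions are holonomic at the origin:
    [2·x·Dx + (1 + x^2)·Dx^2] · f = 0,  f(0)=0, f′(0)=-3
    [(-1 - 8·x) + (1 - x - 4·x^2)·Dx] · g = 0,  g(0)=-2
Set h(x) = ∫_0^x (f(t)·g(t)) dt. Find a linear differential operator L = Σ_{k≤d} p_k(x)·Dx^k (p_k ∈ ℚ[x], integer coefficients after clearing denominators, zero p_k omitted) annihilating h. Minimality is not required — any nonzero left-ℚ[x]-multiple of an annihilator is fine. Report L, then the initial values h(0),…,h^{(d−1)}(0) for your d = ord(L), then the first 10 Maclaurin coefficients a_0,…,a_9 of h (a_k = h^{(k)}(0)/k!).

L = (8 + 2·x + 24·x^2)·Dx + (2 + 14·x + 4·x^2 + 24·x^3)·Dx^2 + (-1 + x + 3·x^2 + x^3 + 4·x^4)·Dx^3  (order 3).
h: a_k = 0, 0, 3, 2, 7, 52/5, 413/15, 1866/35, 904/7, 88408/315, …
ICs: h(0) = 0, h′(0) = 0, h′′(0) = 6.

f: a_k = 0, -3, 0, 1, 0, -3/5, 0, 3/7, 0, -1/3, …
g: a_k = -2, -2, -10, -18, -58, -130, -362, -882, -2330, -5858, …
Product ⇒ symmetric product L₀, ord ≤ 2.
∫: right-multiply L₀ by Dx.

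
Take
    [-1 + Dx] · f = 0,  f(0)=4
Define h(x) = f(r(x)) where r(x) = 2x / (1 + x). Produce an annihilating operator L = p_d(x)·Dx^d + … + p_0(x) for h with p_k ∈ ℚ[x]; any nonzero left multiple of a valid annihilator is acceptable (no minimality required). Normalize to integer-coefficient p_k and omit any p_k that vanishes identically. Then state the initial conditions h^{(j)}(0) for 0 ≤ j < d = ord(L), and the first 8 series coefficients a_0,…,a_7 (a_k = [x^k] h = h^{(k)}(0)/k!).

L = -2 + (1 + 2·x + x^2)·Dx  (order 1).
h: a_k = 4, 8, 0, -8/3, 8/3, -8/5, 16/45, 40/63, …
ICs: h(0) = 4.

f: a_k = 4, 4, 2, 2/3, 1/6, 1/30, 1/180, 1/1260, …
f∘r: x↦r, Dx↦Dx/r' in L_f ⇒ L₀.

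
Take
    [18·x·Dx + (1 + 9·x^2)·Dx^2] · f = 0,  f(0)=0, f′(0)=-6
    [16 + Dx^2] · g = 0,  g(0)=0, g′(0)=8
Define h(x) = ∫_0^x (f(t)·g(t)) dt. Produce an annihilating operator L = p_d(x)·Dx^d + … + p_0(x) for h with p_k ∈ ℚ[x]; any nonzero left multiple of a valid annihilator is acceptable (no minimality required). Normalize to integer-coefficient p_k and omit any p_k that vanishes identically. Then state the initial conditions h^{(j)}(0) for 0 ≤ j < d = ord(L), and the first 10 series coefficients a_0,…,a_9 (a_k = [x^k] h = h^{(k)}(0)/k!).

f: a_k = 0, -6, 0, 18, 0, -486/5, 0, 4374/7, 0, -4374, …
g: a_k = 0, 8, 0, -64/3, 0, 256/15, 0, -2048/315, 0, 4096/2835, …
Product ⇒ symmetric product L₀, ord ≤ 4.
∫: right-multiply L₀ by Dx.
L = (20800 + 494784·x^2 + 2923776·x^4 + 11943936·x^6 + 26873856·x^8)·Dx + (19584·x + 342144·x^3 + 2239488·x^5 + 6718464·x^7)·Dx^2 + (1700 + 42732·x^2 + 318816·x^4 + 1492992·x^6 + 3359232·x^8)·Dx^3 + (1224·x + 21384·x^3 + 139968·x^5 + 419904·x^7)·Dx^4 + (25 + 738·x^2 + 8505·x^4 + 46656·x^6 + 104976·x^8)·Dx^5  (order 5).
h: a_k = 0, 0, 0, -16, 0, 272/5, 0, -1264/7, 0, 22256/27, …
ICs: h(0) = 0, h′(0) = 0, h′′(0) = 0, h′′′(0) = -96, h′′′′(0) = 0.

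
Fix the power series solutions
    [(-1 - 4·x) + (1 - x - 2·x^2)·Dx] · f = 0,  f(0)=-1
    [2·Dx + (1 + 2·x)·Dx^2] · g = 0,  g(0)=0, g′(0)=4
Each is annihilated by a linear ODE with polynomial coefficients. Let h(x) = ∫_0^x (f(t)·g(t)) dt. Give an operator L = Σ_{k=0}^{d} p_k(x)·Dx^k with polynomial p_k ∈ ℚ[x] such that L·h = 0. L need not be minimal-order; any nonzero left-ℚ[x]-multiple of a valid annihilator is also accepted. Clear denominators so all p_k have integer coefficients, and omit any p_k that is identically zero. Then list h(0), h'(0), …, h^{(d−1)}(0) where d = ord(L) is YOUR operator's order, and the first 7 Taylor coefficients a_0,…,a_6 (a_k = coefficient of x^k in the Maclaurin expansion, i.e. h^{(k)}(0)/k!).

f: a_k = -1, -1, -3, -5, -11, -21, -43, …
g: a_k = 0, 4, -4, 16/3, -8, 64/5, -64/3, …
Product ⇒ symmetric product L₀, ord ≤ 2.
h=∫h₀ ⇒ L = L₀·Dx.
L = (6 + 16·x)·Dx + (14·x + 20·x^2)·Dx^2 + (-1 - x + 4·x^2 + 4·x^3)·Dx^3  (order 3).
h: a_k = 0, 0, -2, 0, -10/3, -16/15, -112/15, …
ICs: h(0) = 0, h′(0) = 0, h′′(0) = -4.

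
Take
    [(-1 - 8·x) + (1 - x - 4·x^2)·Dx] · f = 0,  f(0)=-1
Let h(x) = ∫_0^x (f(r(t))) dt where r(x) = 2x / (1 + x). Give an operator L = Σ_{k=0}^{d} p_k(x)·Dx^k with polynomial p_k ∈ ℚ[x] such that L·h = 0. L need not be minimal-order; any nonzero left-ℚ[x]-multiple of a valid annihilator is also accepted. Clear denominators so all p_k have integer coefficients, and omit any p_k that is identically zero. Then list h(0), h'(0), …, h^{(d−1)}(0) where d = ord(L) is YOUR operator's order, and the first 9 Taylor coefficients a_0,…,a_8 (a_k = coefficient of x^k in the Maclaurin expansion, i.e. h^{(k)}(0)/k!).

f: a_k = -1, -1, -5, -9, -29, -65, -181, -441, -1165, …
Substitute x→r, Dx→(1/r')Dx; clear ⇒ L₀.
Integrate: L := L₀·Dx.
L = (2 + 34·x)·Dx + (-1 - x + 17·x^2 + 17·x^3)·Dx^2  (order 2).
h: a_k = 0, -1, -1, -6, -17/2, -306/5, -289/3, -5202/7, -4913/4, …
ICs: h(0) = 0, h′(0) = -1.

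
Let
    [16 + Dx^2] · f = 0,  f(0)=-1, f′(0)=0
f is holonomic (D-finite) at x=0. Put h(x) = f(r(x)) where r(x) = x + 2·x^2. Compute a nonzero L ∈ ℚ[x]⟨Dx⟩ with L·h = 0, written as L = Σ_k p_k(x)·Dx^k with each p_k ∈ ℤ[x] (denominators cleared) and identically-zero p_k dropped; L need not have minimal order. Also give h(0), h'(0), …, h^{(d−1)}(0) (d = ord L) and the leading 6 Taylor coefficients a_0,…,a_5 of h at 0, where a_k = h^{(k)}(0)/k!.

L = (16 + 192·x + 768·x^2 + 1024·x^3) - 4·Dx + (1 + 4·x)·Dx^2  (order 2).
h: a_k = -1, 0, 8, 32, 64/3, -256/3, …
ICs: h(0) = -1, h′(0) = 0.

f: a_k = -1, 0, 8, 0, -32/3, 0, …
f∘r: x↦r, Dx↦Dx/r' in L_f ⇒ L₀.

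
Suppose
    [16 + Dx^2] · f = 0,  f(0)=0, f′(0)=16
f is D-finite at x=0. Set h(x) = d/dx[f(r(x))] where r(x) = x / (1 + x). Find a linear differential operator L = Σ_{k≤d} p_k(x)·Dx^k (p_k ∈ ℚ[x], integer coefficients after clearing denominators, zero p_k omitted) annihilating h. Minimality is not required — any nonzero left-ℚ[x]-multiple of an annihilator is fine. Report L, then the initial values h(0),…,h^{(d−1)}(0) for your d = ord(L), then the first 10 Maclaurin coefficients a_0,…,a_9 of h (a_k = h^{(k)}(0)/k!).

L = (22 + 12·x + 6·x^2) + (6 + 18·x + 18·x^2 + 6·x^3)·Dx + (1 + 4·x + 6·x^2 + 4·x^3 + x^4)·Dx^2  (order 2).
h: a_k = 16, -32, -80, 448, -3088/3, 1440, -39376/45, -80512/45, 481648/63, -1080160/63, …
ICs: h(0) = 16, h′(0) = -32.

f: a_k = 0, 16, 0, -128/3, 0, 512/15, 0, -4096/315, 0, 8192/2835, …
L₀ from L_f via x↦r, Dx↦r'^{-1}Dx.
Differentiate: ansatz ord ≤ ord L₀ ⇒ L.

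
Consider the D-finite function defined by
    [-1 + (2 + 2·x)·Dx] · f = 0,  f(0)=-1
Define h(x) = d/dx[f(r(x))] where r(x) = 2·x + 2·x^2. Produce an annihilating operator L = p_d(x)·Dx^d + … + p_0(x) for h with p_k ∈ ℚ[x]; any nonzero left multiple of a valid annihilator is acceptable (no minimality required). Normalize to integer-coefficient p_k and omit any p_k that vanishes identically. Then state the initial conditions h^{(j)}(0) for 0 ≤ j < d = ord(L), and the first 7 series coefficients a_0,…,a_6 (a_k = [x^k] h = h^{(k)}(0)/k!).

f: a_k = -1, -1/2, 1/8, -1/16, 5/128, -7/256, 21/1024, …
h₀=f(r): pull back L_f along r ⇒ L₀.
Differentiate: ansatz ord ≤ ord L₀ ⇒ L.
L = 1 + (-1 - 4·x - 6·x^2 - 4·x^3)·Dx  (order 1).
h: a_k = -1, -1, 3/2, -3/2, 5/8, 9/8, -49/16, …
ICs: h(0) = -1.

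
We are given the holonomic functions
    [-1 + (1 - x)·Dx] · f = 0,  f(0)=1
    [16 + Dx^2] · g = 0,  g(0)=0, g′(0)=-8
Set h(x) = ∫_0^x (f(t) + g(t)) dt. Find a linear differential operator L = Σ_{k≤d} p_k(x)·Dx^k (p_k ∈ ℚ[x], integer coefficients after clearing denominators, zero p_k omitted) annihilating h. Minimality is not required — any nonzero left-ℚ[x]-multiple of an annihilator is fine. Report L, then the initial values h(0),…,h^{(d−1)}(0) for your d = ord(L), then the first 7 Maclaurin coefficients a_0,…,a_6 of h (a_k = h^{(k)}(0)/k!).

L = (176 - 256·x + 128·x^2)·Dx + (-144 + 400·x - 384·x^2 + 128·x^3)·Dx^2 + (11 - 16·x + 8·x^2)·Dx^3 + (-9 + 25·x - 24·x^2 + 8·x^3)·Dx^4  (order 4).
h: a_k = 0, 1, -7/2, 1/3, 67/12, 1/5, -241/90, …
ICs: h(0) = 0, h′(0) = 1, h′′(0) = -7, h′′′(0) = 2.

f: a_k = 1, 1, 1, 1, 1, 1, 1, …
g: a_k = 0, -8, 0, 64/3, 0, -256/15, 0, …
Sum ⇒ L₀ = lclm(L_f,L_g) in ℚ(x)⟨Dx⟩.
h=∫₀ˣh₀: take L = L₀·Dx.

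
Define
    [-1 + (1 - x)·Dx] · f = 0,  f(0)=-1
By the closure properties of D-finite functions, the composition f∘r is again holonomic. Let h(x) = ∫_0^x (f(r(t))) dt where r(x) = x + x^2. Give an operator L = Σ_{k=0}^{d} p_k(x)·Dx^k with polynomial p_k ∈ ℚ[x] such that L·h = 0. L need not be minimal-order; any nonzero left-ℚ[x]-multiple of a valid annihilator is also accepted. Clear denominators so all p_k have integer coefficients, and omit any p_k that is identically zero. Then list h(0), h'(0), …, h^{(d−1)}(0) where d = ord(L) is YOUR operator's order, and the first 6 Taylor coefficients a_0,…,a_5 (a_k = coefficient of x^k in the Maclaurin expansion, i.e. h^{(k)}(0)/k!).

f: a_k = -1, -1, -1, -1, -1, -1, …
L₀ from L_f via x↦r, Dx↦r'^{-1}Dx.
h=∫₀ˣh₀: take L = L₀·Dx.
L = (1 + 2·x)·Dx + (-1 + x + x^2)·Dx^2  (order 2).
h: a_k = 0, -1, -1/2, -2/3, -3/4, -1, …
ICs: h(0) = 0, h′(0) = -1.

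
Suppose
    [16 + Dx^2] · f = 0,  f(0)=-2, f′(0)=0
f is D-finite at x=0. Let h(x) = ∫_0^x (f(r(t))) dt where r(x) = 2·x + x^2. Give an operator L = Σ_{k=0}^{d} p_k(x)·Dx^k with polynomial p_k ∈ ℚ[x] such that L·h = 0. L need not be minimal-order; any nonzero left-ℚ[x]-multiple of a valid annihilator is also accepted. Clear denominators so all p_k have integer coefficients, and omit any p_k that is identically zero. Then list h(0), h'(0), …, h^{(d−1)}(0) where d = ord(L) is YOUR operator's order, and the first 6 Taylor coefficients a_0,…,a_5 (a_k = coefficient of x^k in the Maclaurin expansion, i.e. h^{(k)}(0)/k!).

L = (64 + 192·x + 192·x^2 + 64·x^3)·Dx - Dx^2 + (1 + x)·Dx^3  (order 3).
h: a_k = 0, -2, 0, 64/3, 16, -976/15, …
ICs: h(0) = 0, h′(0) = -2, h′′(0) = 0.

f: a_k = -2, 0, 16, 0, -64/3, 0, …
f∘r: x↦r, Dx↦Dx/r' in L_f ⇒ L₀.
Integrate: L := L₀·Dx.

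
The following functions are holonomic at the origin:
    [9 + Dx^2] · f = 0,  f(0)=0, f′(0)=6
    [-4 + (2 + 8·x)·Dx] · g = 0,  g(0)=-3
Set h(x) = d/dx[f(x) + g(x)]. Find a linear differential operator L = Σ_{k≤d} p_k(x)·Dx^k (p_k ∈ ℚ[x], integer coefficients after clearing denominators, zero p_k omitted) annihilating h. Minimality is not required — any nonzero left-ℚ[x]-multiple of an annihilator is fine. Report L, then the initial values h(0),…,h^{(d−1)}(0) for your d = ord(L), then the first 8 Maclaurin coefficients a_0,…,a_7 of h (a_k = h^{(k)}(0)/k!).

L = (-414 - 432·x - 864·x^2) + (-63 - 468·x - 1296·x^2 - 1728·x^3)·Dx + (-46 - 48·x - 96·x^2)·Dx^2 + (-7 - 52·x - 144·x^2 - 192·x^3)·Dx^3  (order 3).
h: a_k = 0, 12, -63, 120, -1599/4, 1512, -222003/40, 20592, …
ICs: h(0) = 0, h′(0) = 12, h′′(0) = -126.

f: a_k = 0, 6, 0, -9, 0, 81/20, 0, -243/280, …
g: a_k = -3, -6, 6, -12, 30, -84, 252, -792, …
h₀=f+g: left-lcm gives L₀, ord ≤ 3.
Differentiate: ansatz ord ≤ ord L₀ ⇒ L.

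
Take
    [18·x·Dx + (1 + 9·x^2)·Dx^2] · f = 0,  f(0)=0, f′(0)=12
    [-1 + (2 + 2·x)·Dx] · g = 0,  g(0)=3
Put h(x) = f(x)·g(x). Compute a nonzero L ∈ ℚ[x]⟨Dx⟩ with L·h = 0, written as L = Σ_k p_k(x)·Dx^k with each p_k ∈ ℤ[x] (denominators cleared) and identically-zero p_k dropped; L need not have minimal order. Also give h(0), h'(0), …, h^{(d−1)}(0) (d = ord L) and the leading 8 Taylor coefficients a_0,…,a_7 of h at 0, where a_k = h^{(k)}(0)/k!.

f: a_k = 0, 12, 0, -36, 0, 972/5, 0, -8748/7, …
g: a_k = 3, 3/2, -3/8, 3/16, -15/128, 21/256, -63/1024, 99/2048, …
Product ⇒ symmetric product L₀, ord ≤ 2.
L = (3 - 36·x - 9·x^2) + (-4 + 68·x + 108·x^2 + 36·x^3)·Dx + (4 + 8·x + 40·x^2 + 72·x^3 + 36·x^4)·Dx^2  (order 2).
h: a_k = 0, 36, 18, -225/2, -207/4, 95247/160, 91467/320, -34214319/8960, …
ICs: h(0) = 0, h′(0) = 36.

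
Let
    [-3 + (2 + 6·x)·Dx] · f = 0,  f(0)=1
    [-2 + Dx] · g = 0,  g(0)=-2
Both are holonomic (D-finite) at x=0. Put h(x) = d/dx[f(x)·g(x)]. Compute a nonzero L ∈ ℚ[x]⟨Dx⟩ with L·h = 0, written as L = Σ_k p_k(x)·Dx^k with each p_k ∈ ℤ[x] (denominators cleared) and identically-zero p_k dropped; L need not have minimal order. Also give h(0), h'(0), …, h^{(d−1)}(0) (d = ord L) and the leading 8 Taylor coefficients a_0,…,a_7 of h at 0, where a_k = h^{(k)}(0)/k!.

f: a_k = 1, 3/2, -9/8, 27/16, -405/128, 1701/256, -15309/1024, 72171/2048, …
g: a_k = -2, -4, -4, -8/3, -4/3, -8/15, -8/45, -16/315, …
Product ⇒ symmetric product L₀, ord ≤ 1.
h₀' ⇒ L via d/dx closure of L₀.
L = (31 + 168·x + 144·x^2) + (-14 - 66·x - 72·x^2)·Dx  (order 1).
h: a_k = -7, -31/2, -181/8, -241/48, -13279/384, 276497/3840, -9930589/46080, 56288873/92160, …
ICs: h(0) = -7.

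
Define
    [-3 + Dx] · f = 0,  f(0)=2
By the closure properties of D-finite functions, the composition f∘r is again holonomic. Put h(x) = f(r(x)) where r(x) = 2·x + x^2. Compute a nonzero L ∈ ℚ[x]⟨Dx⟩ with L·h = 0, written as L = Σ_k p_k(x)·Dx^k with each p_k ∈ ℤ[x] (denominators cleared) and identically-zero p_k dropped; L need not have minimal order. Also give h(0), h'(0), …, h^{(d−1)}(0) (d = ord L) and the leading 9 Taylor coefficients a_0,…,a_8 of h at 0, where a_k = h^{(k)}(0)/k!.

f: a_k = 2, 6, 9, 9, 27/4, 81/20, 81/40, 243/280, 729/2240, …
h₀=f(r): pull back L_f along r ⇒ L₀.
L = (-6 - 6·x) + Dx  (order 1).
h: a_k = 2, 12, 42, 108, 225, 1998/5, 3123/5, 30726/35, 157761/140, …
ICs: h(0) = 2.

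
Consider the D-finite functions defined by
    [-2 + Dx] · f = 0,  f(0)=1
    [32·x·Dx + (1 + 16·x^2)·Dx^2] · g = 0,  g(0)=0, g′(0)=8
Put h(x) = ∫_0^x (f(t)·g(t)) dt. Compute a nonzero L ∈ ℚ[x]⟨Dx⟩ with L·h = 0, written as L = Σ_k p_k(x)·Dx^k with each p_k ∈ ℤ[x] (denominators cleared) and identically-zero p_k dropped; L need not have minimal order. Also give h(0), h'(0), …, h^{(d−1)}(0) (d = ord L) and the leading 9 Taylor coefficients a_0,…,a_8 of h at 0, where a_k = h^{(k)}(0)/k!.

L = (4 - 64·x + 64·x^2)·Dx + (-4 + 32·x - 64·x^2)·Dx^2 + (1 + 16·x^2)·Dx^3  (order 3).
h: a_k = 0, 0, 4, 16/3, -20/3, -224/15, 824/15, 6880/63, -51052/105, …
ICs: h(0) = 0, h′(0) = 0, h′′(0) = 8.

f: a_k = 1, 2, 2, 4/3, 2/3, 4/15, 4/45, 8/315, 2/315, …
g: a_k = 0, 8, 0, -128/3, 0, 2048/5, 0, -32768/7, 0, …
f·g: L₀ = L_f ⊗_s L_g, ord ≤ 1·2.
∫: right-multiply L₀ by Dx.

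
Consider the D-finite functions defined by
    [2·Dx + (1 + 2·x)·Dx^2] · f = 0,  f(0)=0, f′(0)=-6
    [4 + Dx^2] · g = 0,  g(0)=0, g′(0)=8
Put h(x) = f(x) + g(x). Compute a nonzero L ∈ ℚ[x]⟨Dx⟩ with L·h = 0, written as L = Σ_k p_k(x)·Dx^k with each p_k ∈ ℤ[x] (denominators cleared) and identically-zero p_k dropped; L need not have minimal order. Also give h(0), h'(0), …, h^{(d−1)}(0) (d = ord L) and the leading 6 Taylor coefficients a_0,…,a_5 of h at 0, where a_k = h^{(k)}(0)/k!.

f: a_k = 0, -6, 6, -8, 12, -96/5, …
g: a_k = 0, 8, 0, -16/3, 0, 16/15, …
Sum ⇒ L₀ = lclm(L_f,L_g) in ℚ(x)⟨Dx⟩.
L = (56 + 32·x + 32·x^2)·Dx + (12 + 40·x + 48·x^2 + 32·x^3)·Dx^2 + (14 + 8·x + 8·x^2)·Dx^3 + (3 + 10·x + 12·x^2 + 8·x^3)·Dx^4  (order 4).
h: a_k = 0, 2, 6, -40/3, 12, -272/15, …
ICs: h(0) = 0, h′(0) = 2, h′′(0) = 12, h′′′(0) = -80.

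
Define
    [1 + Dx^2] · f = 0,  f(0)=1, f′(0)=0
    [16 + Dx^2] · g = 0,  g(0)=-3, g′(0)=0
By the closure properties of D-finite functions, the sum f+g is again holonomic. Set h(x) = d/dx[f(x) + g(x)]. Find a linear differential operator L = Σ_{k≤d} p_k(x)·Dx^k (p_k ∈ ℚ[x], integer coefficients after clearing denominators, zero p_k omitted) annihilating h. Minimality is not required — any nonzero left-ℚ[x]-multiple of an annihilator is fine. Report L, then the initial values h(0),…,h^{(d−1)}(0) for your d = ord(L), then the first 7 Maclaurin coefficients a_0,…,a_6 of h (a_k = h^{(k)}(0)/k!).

f: a_k = 1, 0, -1/2, 0, 1/24, 0, -1/720, …
g: a_k = -3, 0, 24, 0, -32, 0, 256/15, …
Sum ⇒ L₀ = lclm(L_f,L_g) in ℚ(x)⟨Dx⟩.
h=h₀': d/dx-closure on L₀ ⇒ L.
L = 16 + 17·Dx^2 + Dx^4  (order 4).
h: a_k = 0, 47, 0, -767/6, 0, 12287/120, 0, …
ICs: h(0) = 0, h′(0) = 47, h′′(0) = 0, h′′′(0) = -767.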